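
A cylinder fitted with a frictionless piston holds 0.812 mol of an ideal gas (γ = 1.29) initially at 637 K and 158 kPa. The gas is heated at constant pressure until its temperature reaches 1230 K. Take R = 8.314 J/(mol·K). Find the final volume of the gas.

52.6 L

V₁ = nRT₁/P₁ = 0.812×8.314×637/158 = 27.2 L.
Isobaric: P stays 158 kPa; V/T = const ⇒ T₂ = 1230 K, V₂ = 52.6 L.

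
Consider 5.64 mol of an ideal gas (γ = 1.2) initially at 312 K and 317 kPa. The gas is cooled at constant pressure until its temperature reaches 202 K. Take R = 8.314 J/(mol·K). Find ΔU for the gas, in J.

-25800 J

V₁ = nRT₁/P₁ = 5.64×8.314×312/317 = 46.2 L.
Isobaric: P stays 317 kPa; V/T = const ⇒ T₂ = 202 K, V₂ = 29.9 L.
For an ideal gas ΔU = nCvΔT with Cv = R/(γ−1) = 41.6 J/(mol·K).
ΔU = 5.64×41.6×(202−312) = -25800 J.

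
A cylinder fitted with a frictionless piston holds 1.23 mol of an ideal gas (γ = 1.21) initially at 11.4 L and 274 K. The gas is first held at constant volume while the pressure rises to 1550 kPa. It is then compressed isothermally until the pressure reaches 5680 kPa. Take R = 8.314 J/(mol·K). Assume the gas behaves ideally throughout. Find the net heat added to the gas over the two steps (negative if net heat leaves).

P₁ = nRT₁/V₁ = 1.23×8.314×274/11.4 = 246 kPa.
Step 1 — Isochoric: V stays 11.4 L; P/T = const ⇒ T₂ = 1730 K, P₂ = 1550 kPa.
W = 0 (no volume change).
ΔU = nCvΔT = 1.23×39.6×(1730−274) = 70800 J.
Q = ΔU = 70800 J.
State after step 1: P = 1550 kPa, V = 11.4 L, T = 1730 K.
Step 2 — Isothermal: T stays 1730 K; PV = const ⇒ V₂ = 3.11 L, P₂ = 5680 kPa.
ΔU = 0 (ideal gas, T constant).
W = nRT ln(V₂/V₁) = 1.23×8.314×1730×ln(0.273) = -22900 J.
Q = ΔU + W = -22900 J.
Net over both steps: W = -22900 J, Q = 47900 J, ΔU = 70800 J.

47900 J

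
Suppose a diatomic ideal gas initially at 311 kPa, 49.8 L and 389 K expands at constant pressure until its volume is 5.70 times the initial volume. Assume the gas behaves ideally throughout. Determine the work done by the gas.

72800 J

n = P₁V₁/(RT₁) = 311×49.8/(8.314×389) = 4.79 mol.
Isobaric: P stays 311 kPa; V/T = const ⇒ T₂ = 2220 K, V₂ = 284 L.
W = PΔV = 311×(284−49.8) kPa·L = 72800 J.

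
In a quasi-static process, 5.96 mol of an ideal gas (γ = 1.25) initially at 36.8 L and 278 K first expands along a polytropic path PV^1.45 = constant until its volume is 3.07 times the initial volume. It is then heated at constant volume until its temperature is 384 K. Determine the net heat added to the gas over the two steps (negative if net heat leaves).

33100 J

P₁ = nRT₁/V₁ = 5.96×8.314×278/36.8 = 374 kPa.
Step 1 — Polytropic n=1.45: T₂ = T₁(V₁/V₂)^(n−1) = 278×(0.326)^0.45 = 168 K; P₂ = P₁(V₁/V₂)^n = 73.6 kPa.
W = (P₁V₁−P₂V₂)/(n−1) = (374×36.8−73.6×113)/0.45 = 12100 J.
ΔU = nCvΔT = 5.96×33.3×(168−278) = -21800 J.
Q = ΔU + W = -9710 J.
State after step 1: P = 73.6 kPa, V = 113 L, T = 168 K.
Step 2 — Isochoric: V stays 113 L; P/T = const ⇒ T₂ = 384 K, P₂ = 168 kPa.
W = 0 (no volume change).
ΔU = nCvΔT = 5.96×33.3×(384−168) = 42800 J.
Q = ΔU = 42800 J.
Net over both steps: W = 12100 J, Q = 33100 J, ΔU = 21000 J.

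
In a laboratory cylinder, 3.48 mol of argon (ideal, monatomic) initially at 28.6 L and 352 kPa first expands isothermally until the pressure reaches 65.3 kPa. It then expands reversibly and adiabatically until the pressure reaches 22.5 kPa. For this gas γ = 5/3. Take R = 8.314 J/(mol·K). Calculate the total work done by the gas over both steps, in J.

22200 J

T₁ = P₁V₁/(nR) = 352×28.6/(3.48×8.314) = 348 K.
Step 1 — Isothermal: T stays 348 K; PV = const ⇒ V₂ = 154 L, P₂ = 65.3 kPa.
ΔU = 0 (ideal gas, T constant).
W = nRT ln(V₂/V₁) = 3.48×8.314×348×ln(5.39) = 17000 J.
Q = ΔU + W = 17000 J.
State after step 1: P = 65.3 kPa, V = 154 L, T = 348 K.
Step 2 — Adiabatic: T₂/T₁ = (P₂/P₁)^((γ−1)/γ) ⇒ T₂ = 348×(0.345)^0.400 = 227 K; V₂ = 292 L.
ΔU = nCvΔT = 3.48×12.5×(227−348) = -5240 J.
Q = 0 for an adiabatic process, so W = −ΔU = 5240 J.
Net over both steps: W = 22200 J, Q = 17000 J, ΔU = -5240 J.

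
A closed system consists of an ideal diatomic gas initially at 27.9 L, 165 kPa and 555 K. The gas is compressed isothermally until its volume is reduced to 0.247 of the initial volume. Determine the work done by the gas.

n = P₁V₁/(RT₁) = 165×27.9/(8.314×555) = 0.998 mol.
Isothermal: T stays 555 K; PV = const ⇒ V₂ = 6.89 L, P₂ = 668 kPa.
W = nRT ln(V₂/V₁) = 0.998×8.314×555×ln(0.247) = -6440 J.

-6440 J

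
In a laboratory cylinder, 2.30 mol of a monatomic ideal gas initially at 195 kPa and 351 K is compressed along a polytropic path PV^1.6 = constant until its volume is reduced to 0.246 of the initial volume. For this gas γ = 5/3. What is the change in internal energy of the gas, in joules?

13300 J

V₁ = nRT₁/P₁ = 2.30×8.314×351/195 = 34.4 L.
Polytropic n=1.6: T₂ = T₁(V₁/V₂)^(n−1) = 351×(4.07)^0.60 = 814 K; P₂ = P₁(V₁/V₂)^n = 1840 kPa.
For an ideal gas ΔU = nCvΔT with Cv = (3/2)R = 12.5 J/(mol·K).
ΔU = 2.30×12.5×(814−351) = 13300 J.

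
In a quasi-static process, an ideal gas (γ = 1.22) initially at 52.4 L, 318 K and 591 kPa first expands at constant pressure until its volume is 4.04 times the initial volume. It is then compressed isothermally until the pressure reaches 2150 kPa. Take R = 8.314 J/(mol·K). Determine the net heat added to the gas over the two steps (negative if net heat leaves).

n = P₁V₁/(RT₁) = 591×52.4/(8.314×318) = 11.7 mol.
Step 1 — Isobaric: P stays 591 kPa; V/T = const ⇒ T₂ = 1280 K, V₂ = 212 L.
W = PΔV = 591×(212−52.4) kPa·L = 94100 J.
ΔU = nCvΔT = 11.7×37.8×(1280−318) = 428000 J.
Q = ΔU + W = nCpΔT = 522000 J.
State after step 1: P = 591 kPa, V = 212 L, T = 1280 K.
Step 2 — Isothermal: T stays 1280 K; PV = const ⇒ V₂ = 58.2 L, P₂ = 2150 kPa.
ΔU = 0 (ideal gas, T constant).
W = nRT ln(V₂/V₁) = 11.7×8.314×1280×ln(0.275) = -162000 J.
Q = ΔU + W = -162000 J.
Net over both steps: W = -67400 J, Q = 360000 J, ΔU = 428000 J.

360000 J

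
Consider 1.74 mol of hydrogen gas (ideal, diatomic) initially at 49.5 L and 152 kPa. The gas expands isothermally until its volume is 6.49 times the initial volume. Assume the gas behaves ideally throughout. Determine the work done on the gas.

-14100 J

T₁ = P₁V₁/(nR) = 152×49.5/(1.74×8.314) = 520 K.
Isothermal: T stays 520 K; PV = const ⇒ V₂ = 321 L, P₂ = 23.4 kPa.
W = nRT ln(V₂/V₁) = 1.74×8.314×520×ln(6.49) = 14100 J.
Work done on the gas = −W_by = -14100 J.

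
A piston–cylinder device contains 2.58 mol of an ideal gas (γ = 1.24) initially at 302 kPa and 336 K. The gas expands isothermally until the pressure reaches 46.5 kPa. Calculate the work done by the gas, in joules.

13500 J

V₁ = nRT₁/P₁ = 2.58×8.314×336/302 = 23.9 L.
Isothermal: T stays 336 K; PV = const ⇒ V₂ = 155 L, P₂ = 46.5 kPa.
W = nRT ln(V₂/V₁) = 2.58×8.314×336×ln(6.49) = 13500 J.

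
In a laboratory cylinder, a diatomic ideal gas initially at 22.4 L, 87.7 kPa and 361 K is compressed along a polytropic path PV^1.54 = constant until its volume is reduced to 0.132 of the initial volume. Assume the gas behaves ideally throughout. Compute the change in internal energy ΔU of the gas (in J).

n = P₁V₁/(RT₁) = 87.7×22.4/(8.314×361) = 0.655 mol.
Polytropic n=1.54: T₂ = T₁(V₁/V₂)^(n−1) = 361×(7.58)^0.54 = 1080 K; P₂ = P₁(V₁/V₂)^n = 1980 kPa.
For an ideal gas ΔU = nCvΔT with Cv = (5/2)R = 20.8 J/(mol·K).
ΔU = 0.655×20.8×(1080−361) = 9750 J.

9750 J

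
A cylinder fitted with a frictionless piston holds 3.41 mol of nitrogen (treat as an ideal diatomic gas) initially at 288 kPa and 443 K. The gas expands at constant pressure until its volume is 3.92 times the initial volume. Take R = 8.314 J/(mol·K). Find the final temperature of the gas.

1740 K

V₁ = nRT₁/P₁ = 3.41×8.314×443/288 = 43.6 L.
Isobaric: P stays 288 kPa; V/T = const ⇒ T₂ = 1740 K, V₂ = 171 L.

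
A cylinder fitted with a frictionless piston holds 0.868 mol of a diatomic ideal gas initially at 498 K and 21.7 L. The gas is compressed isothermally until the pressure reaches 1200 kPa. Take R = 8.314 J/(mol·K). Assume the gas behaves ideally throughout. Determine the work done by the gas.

P₁ = nRT₁/V₁ = 0.868×8.314×498/21.7 = 166 kPa.
Isothermal: T stays 498 K; PV = const ⇒ V₂ = 2.99 L, P₂ = 1200 kPa.
W = nRT ln(V₂/V₁) = 0.868×8.314×498×ln(0.138) = -7120 J.

-7120 J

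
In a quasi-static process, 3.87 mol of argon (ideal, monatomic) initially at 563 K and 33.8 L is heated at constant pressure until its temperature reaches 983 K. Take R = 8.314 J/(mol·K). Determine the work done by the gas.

P₁ = nRT₁/V₁ = 3.87×8.314×563/33.8 = 536 kPa.
Isobaric: P stays 536 kPa; V/T = const ⇒ T₂ = 983 K, V₂ = 59.0 L.
W = PΔV = 536×(59.0−33.8) kPa·L = 13500 J.

13500 J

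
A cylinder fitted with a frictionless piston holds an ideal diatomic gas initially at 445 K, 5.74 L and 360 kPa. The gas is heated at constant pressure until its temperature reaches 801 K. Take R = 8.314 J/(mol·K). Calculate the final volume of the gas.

Isobaric: P stays 360 kPa; V/T = const ⇒ T₂ = 801 K, V₂ = 10.3 L.

10.3 L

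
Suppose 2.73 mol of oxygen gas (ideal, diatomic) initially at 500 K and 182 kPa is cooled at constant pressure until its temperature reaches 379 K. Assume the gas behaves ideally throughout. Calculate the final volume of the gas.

V₁ = nRT₁/P₁ = 2.73×8.314×500/182 = 62.4 L.
Isobaric: P stays 182 kPa; V/T = const ⇒ T₂ = 379 K, V₂ = 47.3 L.

47.3 L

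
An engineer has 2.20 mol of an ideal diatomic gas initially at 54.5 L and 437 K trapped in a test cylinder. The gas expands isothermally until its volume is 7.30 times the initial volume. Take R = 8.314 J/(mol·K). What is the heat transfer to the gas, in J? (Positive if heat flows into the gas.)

P₁ = nRT₁/V₁ = 2.20×8.314×437/54.5 = 147 kPa.
Isothermal: T stays 437 K; PV = const ⇒ V₂ = 398 L, P₂ = 20.1 kPa.
ΔU = 0 (ideal gas, T constant).
W = nRT ln(V₂/V₁) = 2.20×8.314×437×ln(7.30) = 15900 J.
Q = ΔU + W = 15900 J.

15900 J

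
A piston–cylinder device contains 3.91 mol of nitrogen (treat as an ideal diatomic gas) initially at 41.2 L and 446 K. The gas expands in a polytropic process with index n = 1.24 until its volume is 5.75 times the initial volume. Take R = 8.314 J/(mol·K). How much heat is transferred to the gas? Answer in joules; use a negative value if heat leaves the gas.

8280 J

P₁ = nRT₁/V₁ = 3.91×8.314×446/41.2 = 352 kPa.
Polytropic n=1.24: T₂ = T₁(V₁/V₂)^(n−1) = 446×(0.174)^0.24 = 293 K; P₂ = P₁(V₁/V₂)^n = 40.2 kPa.
W = (P₁V₁−P₂V₂)/(n−1) = (352×41.2−40.2×237)/0.24 = 20700 J.
ΔU = nCvΔT = 3.91×20.8×(293−446) = -12400 J.
Q = ΔU + W = 8280 J.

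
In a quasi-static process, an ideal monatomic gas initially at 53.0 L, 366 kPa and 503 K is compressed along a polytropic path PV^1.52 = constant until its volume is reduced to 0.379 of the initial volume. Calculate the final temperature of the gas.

Polytropic n=1.52: T₂ = T₁(V₁/V₂)^(n−1) = 503×(2.64)^0.52 = 833 K; P₂ = P₁(V₁/V₂)^n = 1600 kPa.

833 K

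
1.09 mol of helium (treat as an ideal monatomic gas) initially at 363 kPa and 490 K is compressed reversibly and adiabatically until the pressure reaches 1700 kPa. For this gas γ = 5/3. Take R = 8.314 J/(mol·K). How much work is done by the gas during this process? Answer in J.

-5690 J

V₁ = nRT₁/P₁ = 1.09×8.314×490/363 = 12.2 L.
Adiabatic: T₂/T₁ = (P₂/P₁)^((γ−1)/γ) ⇒ T₂ = 490×(4.68)^0.400 = 909 K; V₂ = 4.84 L.
ΔU = nCvΔT = 1.09×12.5×(909−490) = 5690 J.
Q = 0 for an adiabatic process, so W = −ΔU = -5690 J.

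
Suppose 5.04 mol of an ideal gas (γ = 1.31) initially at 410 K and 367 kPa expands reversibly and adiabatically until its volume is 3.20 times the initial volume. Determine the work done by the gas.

16800 J

V₁ = nRT₁/P₁ = 5.04×8.314×410/367 = 46.8 L.
Adiabatic: TV^(γ−1) = const ⇒ T₂ = 410×(0.312)^0.310 = 286 K; PV^γ = const ⇒ P₂ = 80.0 kPa.
ΔU = nCvΔT = 5.04×26.8×(286−410) = -16800 J.
Q = 0 for an adiabatic process, so W = −ΔU = 16800 J.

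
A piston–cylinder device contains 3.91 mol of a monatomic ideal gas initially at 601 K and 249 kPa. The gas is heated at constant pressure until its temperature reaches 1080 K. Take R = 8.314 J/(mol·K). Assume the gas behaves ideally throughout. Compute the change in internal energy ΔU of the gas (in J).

23400 J

V₁ = nRT₁/P₁ = 3.91×8.314×601/249 = 78.5 L.
Isobaric: P stays 249 kPa; V/T = const ⇒ T₂ = 1080 K, V₂ = 141 L.
For an ideal gas ΔU = nCvΔT with Cv = (3/2)R = 12.5 J/(mol·K).
ΔU = 3.91×12.5×(1080−601) = 23400 J.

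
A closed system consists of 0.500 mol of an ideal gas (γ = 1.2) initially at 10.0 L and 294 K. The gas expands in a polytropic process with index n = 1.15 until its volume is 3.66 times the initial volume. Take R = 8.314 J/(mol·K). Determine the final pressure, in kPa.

P₁ = nRT₁/V₁ = 0.500×8.314×294/10.0 = 122 kPa.
Polytropic n=1.15: T₂ = T₁(V₁/V₂)^(n−1) = 294×(0.273)^0.15 = 242 K; P₂ = P₁(V₁/V₂)^n = 27.5 kPa.

27.5 kPa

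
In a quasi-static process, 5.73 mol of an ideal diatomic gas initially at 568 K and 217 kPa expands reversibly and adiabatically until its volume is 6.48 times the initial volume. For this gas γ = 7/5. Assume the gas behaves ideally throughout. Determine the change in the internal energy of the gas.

-35600 J

V₁ = nRT₁/P₁ = 5.73×8.314×568/217 = 125 L.
Adiabatic: TV^(γ−1) = const ⇒ T₂ = 568×(0.154)^0.400 = 269 K; PV^γ = const ⇒ P₂ = 15.9 kPa.
For an ideal gas ΔU = nCvΔT with Cv = (5/2)R = 20.8 J/(mol·K).
ΔU = 5.73×20.8×(269−568) = -35600 J.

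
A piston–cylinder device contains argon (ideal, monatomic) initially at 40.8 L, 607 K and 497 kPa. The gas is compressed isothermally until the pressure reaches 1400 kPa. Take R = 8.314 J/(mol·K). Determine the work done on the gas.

n = P₁V₁/(RT₁) = 497×40.8/(8.314×607) = 4.02 mol.
Isothermal: T stays 607 K; PV = const ⇒ V₂ = 14.5 L, P₂ = 1400 kPa.
W = nRT ln(V₂/V₁) = 4.02×8.314×607×ln(0.355) = -21000 J.
Work done on the gas = −W_by = 21000 J.

21000 J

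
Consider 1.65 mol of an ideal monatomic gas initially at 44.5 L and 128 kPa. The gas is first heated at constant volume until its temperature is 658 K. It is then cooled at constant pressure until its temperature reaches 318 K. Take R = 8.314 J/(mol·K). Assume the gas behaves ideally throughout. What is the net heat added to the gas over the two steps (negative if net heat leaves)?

-6660 J

T₁ = P₁V₁/(nR) = 128×44.5/(1.65×8.314) = 415 K.
Step 1 — Isochoric: V stays 44.5 L; P/T = const ⇒ T₂ = 658 K, P₂ = 203 kPa.
W = 0 (no volume change).
ΔU = nCvΔT = 1.65×12.5×(658−415) = 5000 J.
Q = ΔU = 5000 J.
State after step 1: P = 203 kPa, V = 44.5 L, T = 658 K.
Step 2 — Isobaric: P stays 203 kPa; V/T = const ⇒ T₂ = 318 K, V₂ = 21.5 L.
W = PΔV = 203×(21.5−44.5) kPa·L = -4660 J.
ΔU = nCvΔT = 1.65×12.5×(318−658) = -7000 J.
Q = ΔU + W = nCpΔT = -11700 J.
Net over both steps: W = -4660 J, Q = -6660 J, ΔU = -2000 J.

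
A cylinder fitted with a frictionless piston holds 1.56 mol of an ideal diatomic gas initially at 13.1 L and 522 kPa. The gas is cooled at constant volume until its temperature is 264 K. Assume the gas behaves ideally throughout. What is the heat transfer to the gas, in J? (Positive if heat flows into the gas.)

-8540 J

T₁ = P₁V₁/(nR) = 522×13.1/(1.56×8.314) = 527 K.
Isochoric: V stays 13.1 L; P/T = const ⇒ T₂ = 264 K, P₂ = 261 kPa.
W = 0 (no volume change).
ΔU = nCvΔT = 1.56×20.8×(264−527) = -8540 J.
Q = ΔU = -8540 J.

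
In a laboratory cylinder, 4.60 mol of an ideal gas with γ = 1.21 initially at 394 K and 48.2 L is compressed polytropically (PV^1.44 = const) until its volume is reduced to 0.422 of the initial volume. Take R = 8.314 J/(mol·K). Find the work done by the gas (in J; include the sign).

P₁ = nRT₁/V₁ = 4.60×8.314×394/48.2 = 313 kPa.
Polytropic n=1.44: T₂ = T₁(V₁/V₂)^(n−1) = 394×(2.37)^0.44 = 576 K; P₂ = P₁(V₁/V₂)^n = 1080 kPa.
W = (P₁V₁−P₂V₂)/(n−1) = (313×48.2−1080×20.3)/0.44 = -15800 J.

-15800 J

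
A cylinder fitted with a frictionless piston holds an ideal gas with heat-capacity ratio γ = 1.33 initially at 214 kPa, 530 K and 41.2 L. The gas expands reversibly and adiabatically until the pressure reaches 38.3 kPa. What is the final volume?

Adiabatic: T₂/T₁ = (P₂/P₁)^((γ−1)/γ) ⇒ T₂ = 530×(0.179)^0.248 = 346 K; V₂ = 150 L.

150 L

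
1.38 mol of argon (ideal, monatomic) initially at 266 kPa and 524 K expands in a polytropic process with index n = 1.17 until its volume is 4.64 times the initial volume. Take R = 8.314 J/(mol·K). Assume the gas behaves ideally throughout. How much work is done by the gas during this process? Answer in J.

8120 J

V₁ = nRT₁/P₁ = 1.38×8.314×524/266 = 22.6 L.
Polytropic n=1.17: T₂ = T₁(V₁/V₂)^(n−1) = 524×(0.216)^0.17 = 404 K; P₂ = P₁(V₁/V₂)^n = 44.2 kPa.
W = (P₁V₁−P₂V₂)/(n−1) = (266×22.6−44.2×105)/0.17 = 8120 J.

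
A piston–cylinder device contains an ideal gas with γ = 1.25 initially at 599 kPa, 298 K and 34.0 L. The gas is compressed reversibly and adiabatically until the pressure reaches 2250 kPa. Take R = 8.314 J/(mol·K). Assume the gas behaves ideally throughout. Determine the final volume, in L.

11.8 L

Adiabatic: T₂/T₁ = (P₂/P₁)^((γ−1)/γ) ⇒ T₂ = 298×(3.76)^0.200 = 388 K; V₂ = 11.8 L.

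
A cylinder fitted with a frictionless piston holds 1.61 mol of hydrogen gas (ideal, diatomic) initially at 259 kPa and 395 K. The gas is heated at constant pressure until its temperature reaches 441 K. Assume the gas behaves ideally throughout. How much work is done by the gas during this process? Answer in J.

616 J

V₁ = nRT₁/P₁ = 1.61×8.314×395/259 = 20.4 L.
Isobaric: P stays 259 kPa; V/T = const ⇒ T₂ = 441 K, V₂ = 22.8 L.
W = PΔV = 259×(22.8−20.4) kPa·L = 616 J.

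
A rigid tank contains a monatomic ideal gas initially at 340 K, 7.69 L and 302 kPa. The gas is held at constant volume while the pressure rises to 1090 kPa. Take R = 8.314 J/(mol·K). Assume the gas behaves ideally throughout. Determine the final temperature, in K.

1230 K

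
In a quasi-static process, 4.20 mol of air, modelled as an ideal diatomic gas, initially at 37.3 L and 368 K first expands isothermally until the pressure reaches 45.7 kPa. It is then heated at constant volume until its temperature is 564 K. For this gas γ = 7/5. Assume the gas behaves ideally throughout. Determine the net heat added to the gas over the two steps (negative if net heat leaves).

43100 J

P₁ = nRT₁/V₁ = 4.20×8.314×368/37.3 = 345 kPa.
Step 1 — Isothermal: T stays 368 K; PV = const ⇒ V₂ = 281 L, P₂ = 45.7 kPa.
ΔU = 0 (ideal gas, T constant).
W = nRT ln(V₂/V₁) = 4.20×8.314×368×ln(7.54) = 26000 J.
Q = ΔU + W = 26000 J.
State after step 1: P = 45.7 kPa, V = 281 L, T = 368 K.
Step 2 — Isochoric: V stays 281 L; P/T = const ⇒ T₂ = 564 K, P₂ = 70.0 kPa.
W = 0 (no volume change).
ΔU = nCvΔT = 4.20×20.8×(564−368) = 17100 J.
Q = ΔU = 17100 J.
Net over both steps: W = 26000 J, Q = 43100 J, ΔU = 17100 J.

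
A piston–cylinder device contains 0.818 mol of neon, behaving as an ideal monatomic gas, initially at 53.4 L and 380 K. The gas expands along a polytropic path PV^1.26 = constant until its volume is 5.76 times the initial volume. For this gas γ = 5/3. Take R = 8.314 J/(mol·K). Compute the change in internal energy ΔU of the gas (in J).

-1420 J

P₁ = nRT₁/V₁ = 0.818×8.314×380/53.4 = 48.4 kPa.
Polytropic n=1.26: T₂ = T₁(V₁/V₂)^(n−1) = 380×(0.174)^0.26 = 241 K; P₂ = P₁(V₁/V₂)^n = 5.33 kPa.
For an ideal gas ΔU = nCvΔT with Cv = (3/2)R = 12.5 J/(mol·K).
ΔU = 0.818×12.5×(241−380) = -1420 J.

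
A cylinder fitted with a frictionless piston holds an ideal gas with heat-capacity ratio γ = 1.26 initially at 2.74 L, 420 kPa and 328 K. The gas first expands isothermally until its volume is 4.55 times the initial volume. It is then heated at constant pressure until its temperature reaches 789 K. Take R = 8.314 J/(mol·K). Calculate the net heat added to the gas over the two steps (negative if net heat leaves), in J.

n = P₁V₁/(RT₁) = 420×2.74/(8.314×328) = 0.422 mol.
Step 1 — Isothermal: T stays 328 K; PV = const ⇒ V₂ = 12.5 L, P₂ = 92.3 kPa.
ΔU = 0 (ideal gas, T constant).
W = nRT ln(V₂/V₁) = 0.422×8.314×328×ln(4.55) = 1740 J.
Q = ΔU + W = 1740 J.
State after step 1: P = 92.3 kPa, V = 12.5 L, T = 328 K.
Step 2 — Isobaric: P stays 92.3 kPa; V/T = const ⇒ T₂ = 789 K, V₂ = 30.0 L.
W = PΔV = 92.3×(30.0−12.5) kPa·L = 1620 J.
ΔU = nCvΔT = 0.422×32.0×(789−328) = 6220 J.
Q = ΔU + W = nCpΔT = 7840 J.
Net over both steps: W = 3360 J, Q = 9580 J, ΔU = 6220 J.

9580 J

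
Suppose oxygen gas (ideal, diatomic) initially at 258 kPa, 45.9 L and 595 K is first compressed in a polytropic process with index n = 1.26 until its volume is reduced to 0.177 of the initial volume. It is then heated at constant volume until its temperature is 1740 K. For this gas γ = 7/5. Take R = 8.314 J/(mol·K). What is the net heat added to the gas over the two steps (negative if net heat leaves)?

n = P₁V₁/(RT₁) = 258×45.9/(8.314×595) = 2.39 mol.
Step 1 — Polytropic n=1.26: T₂ = T₁(V₁/V₂)^(n−1) = 595×(5.65)^0.26 = 933 K; P₂ = P₁(V₁/V₂)^n = 2290 kPa.
W = (P₁V₁−P₂V₂)/(n−1) = (258×45.9−2290×8.12)/0.26 = -25900 J.
ΔU = nCvΔT = 2.39×20.8×(933−595) = 16800 J.
Q = ΔU + W = -9070 J.
State after step 1: P = 2290 kPa, V = 8.12 L, T = 933 K.
Step 2 — Isochoric: V stays 8.12 L; P/T = const ⇒ T₂ = 1740 K, P₂ = 4260 kPa.
W = 0 (no volume change).
ΔU = nCvΔT = 2.39×20.8×(1740−933) = 40100 J.
Q = ΔU = 40100 J.
Net over both steps: W = -25900 J, Q = 31100 J, ΔU = 57000 J.

31100 J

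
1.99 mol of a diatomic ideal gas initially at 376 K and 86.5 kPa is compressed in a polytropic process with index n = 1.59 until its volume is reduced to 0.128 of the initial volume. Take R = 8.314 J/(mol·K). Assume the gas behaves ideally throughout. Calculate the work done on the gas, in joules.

24900 J

V₁ = nRT₁/P₁ = 1.99×8.314×376/86.5 = 71.9 L.
Polytropic n=1.59: T₂ = T₁(V₁/V₂)^(n−1) = 376×(7.81)^0.59 = 1260 K; P₂ = P₁(V₁/V₂)^n = 2270 kPa.
W = (P₁V₁−P₂V₂)/(n−1) = (86.5×71.9−2270×9.21)/0.59 = -24900 J.
Work done on the gas = −W_by = 24900 J.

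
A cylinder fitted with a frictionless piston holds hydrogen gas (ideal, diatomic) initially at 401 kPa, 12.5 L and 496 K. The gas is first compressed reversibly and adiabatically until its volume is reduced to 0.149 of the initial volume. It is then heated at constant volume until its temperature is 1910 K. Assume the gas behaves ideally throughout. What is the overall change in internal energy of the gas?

35700 J

n = P₁V₁/(RT₁) = 401×12.5/(8.314×496) = 1.22 mol.
Step 1 — Adiabatic: TV^(γ−1) = const ⇒ T₂ = 496×(6.71)^0.400 = 1060 K; PV^γ = const ⇒ P₂ = 5760 kPa.
ΔU = nCvΔT = 1.22×20.8×(1060−496) = 14300 J.
Q = 0 for an adiabatic process, so W = −ΔU = -14300 J.
State after step 1: P = 5760 kPa, V = 1.86 L, T = 1060 K.
Step 2 — Isochoric: V stays 1.86 L; P/T = const ⇒ T₂ = 1910 K, P₂ = 10400 kPa.
W = 0 (no volume change).
ΔU = nCvΔT = 1.22×20.8×(1910−1060) = 21400 J.
Q = ΔU = 21400 J.
Net over both steps: W = -14300 J, Q = 21400 J, ΔU = 35700 J.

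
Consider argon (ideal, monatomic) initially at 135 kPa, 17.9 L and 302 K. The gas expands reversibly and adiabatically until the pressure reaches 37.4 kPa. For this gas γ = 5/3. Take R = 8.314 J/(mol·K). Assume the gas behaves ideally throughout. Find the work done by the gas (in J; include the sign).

1460 J

n = P₁V₁/(RT₁) = 135×17.9/(8.314×302) = 0.962 mol.
Adiabatic: T₂/T₁ = (P₂/P₁)^((γ−1)/γ) ⇒ T₂ = 302×(0.277)^0.400 = 181 K; V₂ = 38.7 L.
ΔU = nCvΔT = 0.962×12.5×(181−302) = -1460 J.
Q = 0 for an adiabatic process, so W = −ΔU = 1460 J.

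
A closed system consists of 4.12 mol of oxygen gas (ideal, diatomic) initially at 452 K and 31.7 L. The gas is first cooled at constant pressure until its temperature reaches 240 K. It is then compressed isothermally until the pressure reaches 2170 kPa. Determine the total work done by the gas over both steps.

P₁ = nRT₁/V₁ = 4.12×8.314×452/31.7 = 488 kPa.
Step 1 — Isobaric: P stays 488 kPa; V/T = const ⇒ T₂ = 240 K, V₂ = 16.8 L.
W = PΔV = 488×(16.8−31.7) kPa·L = -7260 J.
ΔU = nCvΔT = 4.12×20.8×(240−452) = -18200 J.
Q = ΔU + W = nCpΔT = -25400 J.
State after step 1: P = 488 kPa, V = 16.8 L, T = 240 K.
Step 2 — Isothermal: T stays 240 K; PV = const ⇒ V₂ = 3.79 L, P₂ = 2170 kPa.
ΔU = 0 (ideal gas, T constant).
W = nRT ln(V₂/V₁) = 4.12×8.314×240×ln(0.225) = -12300 J.
Q = ΔU + W = -12300 J.
Net over both steps: W = -19500 J, Q = -37700 J, ΔU = -18200 J.

-19500 J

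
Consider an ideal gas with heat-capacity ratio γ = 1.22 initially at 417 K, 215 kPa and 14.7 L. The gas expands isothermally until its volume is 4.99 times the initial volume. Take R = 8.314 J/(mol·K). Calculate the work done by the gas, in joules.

5080 J

n = P₁V₁/(RT₁) = 215×14.7/(8.314×417) = 0.912 mol.
Isothermal: T stays 417 K; PV = const ⇒ V₂ = 73.4 L, P₂ = 43.1 kPa.
W = nRT ln(V₂/V₁) = 0.912×8.314×417×ln(4.99) = 5080 J.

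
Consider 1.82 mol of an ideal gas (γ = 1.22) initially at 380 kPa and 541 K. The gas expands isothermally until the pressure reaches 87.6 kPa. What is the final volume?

93.4 L

V₁ = nRT₁/P₁ = 1.82×8.314×541/380 = 21.5 L.
Isothermal: T stays 541 K; PV = const ⇒ V₂ = 93.4 L, P₂ = 87.6 kPa.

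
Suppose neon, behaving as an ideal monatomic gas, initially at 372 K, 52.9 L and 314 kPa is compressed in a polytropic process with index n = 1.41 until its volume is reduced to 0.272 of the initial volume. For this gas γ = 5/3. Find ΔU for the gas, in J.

17600 J

n = P₁V₁/(RT₁) = 314×52.9/(8.314×372) = 5.37 mol.
Polytropic n=1.41: T₂ = T₁(V₁/V₂)^(n−1) = 372×(3.68)^0.41 = 634 K; P₂ = P₁(V₁/V₂)^n = 1970 kPa.
For an ideal gas ΔU = nCvΔT with Cv = (3/2)R = 12.5 J/(mol·K).
ΔU = 5.37×12.5×(634−372) = 17600 J.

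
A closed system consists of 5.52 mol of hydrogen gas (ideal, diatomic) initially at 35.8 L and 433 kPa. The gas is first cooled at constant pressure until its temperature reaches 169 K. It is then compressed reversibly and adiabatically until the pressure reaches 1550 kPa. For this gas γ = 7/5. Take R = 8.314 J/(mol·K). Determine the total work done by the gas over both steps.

T₁ = P₁V₁/(nR) = 433×35.8/(5.52×8.314) = 338 K.
Step 1 — Isobaric: P stays 433 kPa; V/T = const ⇒ T₂ = 169 K, V₂ = 17.9 L.
W = PΔV = 433×(17.9−35.8) kPa·L = -7750 J.
ΔU = nCvΔT = 5.52×20.8×(169−338) = -19400 J.
Q = ΔU + W = nCpΔT = -27100 J.
State after step 1: P = 433 kPa, V = 17.9 L, T = 169 K.
Step 2 — Adiabatic: T₂/T₁ = (P₂/P₁)^((γ−1)/γ) ⇒ T₂ = 169×(3.58)^0.286 = 243 K; V₂ = 7.20 L.
ΔU = nCvΔT = 5.52×20.8×(243−169) = 8520 J.
Q = 0 for an adiabatic process, so W = −ΔU = -8520 J.
Net over both steps: W = -16300 J, Q = -27100 J, ΔU = -10800 J.

-16300 J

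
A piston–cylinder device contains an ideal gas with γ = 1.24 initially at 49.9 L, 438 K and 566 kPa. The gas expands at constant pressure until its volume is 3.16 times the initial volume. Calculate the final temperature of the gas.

Isobaric: P stays 566 kPa; V/T = const ⇒ T₂ = 1380 K, V₂ = 158 L.

1380 K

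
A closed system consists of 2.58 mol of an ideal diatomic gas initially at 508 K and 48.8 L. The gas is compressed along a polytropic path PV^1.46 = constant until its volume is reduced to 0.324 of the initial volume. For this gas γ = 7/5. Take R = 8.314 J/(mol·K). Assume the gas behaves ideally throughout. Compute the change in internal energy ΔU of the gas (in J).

P₁ = nRT₁/V₁ = 2.58×8.314×508/48.8 = 223 kPa.
Polytropic n=1.46: T₂ = T₁(V₁/V₂)^(n−1) = 508×(3.09)^0.46 = 853 K; P₂ = P₁(V₁/V₂)^n = 1160 kPa.
For an ideal gas ΔU = nCvΔT with Cv = (5/2)R = 20.8 J/(mol·K).
ΔU = 2.58×20.8×(853−508) = 18500 J.

18500 J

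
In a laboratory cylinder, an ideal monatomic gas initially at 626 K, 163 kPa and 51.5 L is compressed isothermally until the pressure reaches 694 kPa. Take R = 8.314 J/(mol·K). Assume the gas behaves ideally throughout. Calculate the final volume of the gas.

Isothermal: T stays 626 K; PV = const ⇒ V₂ = 12.1 L, P₂ = 694 kPa.

12.1 L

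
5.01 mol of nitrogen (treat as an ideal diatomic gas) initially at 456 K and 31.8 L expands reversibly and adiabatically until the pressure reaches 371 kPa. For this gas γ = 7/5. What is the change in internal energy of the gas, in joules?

P₁ = nRT₁/V₁ = 5.01×8.314×456/31.8 = 597 kPa.
Adiabatic: T₂/T₁ = (P₂/P₁)^((γ−1)/γ) ⇒ T₂ = 456×(0.621)^0.286 = 398 K; V₂ = 44.7 L.
For an ideal gas ΔU = nCvΔT with Cv = (5/2)R = 20.8 J/(mol·K).
ΔU = 5.01×20.8×(398−456) = -6040 J.

-6040 J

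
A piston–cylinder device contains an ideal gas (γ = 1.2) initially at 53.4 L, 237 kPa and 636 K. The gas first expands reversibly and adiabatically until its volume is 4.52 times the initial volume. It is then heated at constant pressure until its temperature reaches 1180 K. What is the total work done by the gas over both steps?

n = P₁V₁/(RT₁) = 237×53.4/(8.314×636) = 2.39 mol.
Step 1 — Adiabatic: TV^(γ−1) = const ⇒ T₂ = 636×(0.221)^0.200 = 470 K; PV^γ = const ⇒ P₂ = 38.8 kPa.
ΔU = nCvΔT = 2.39×41.6×(470−636) = -16500 J.
Q = 0 for an adiabatic process, so W = −ΔU = 16500 J.
State after step 1: P = 38.8 kPa, V = 241 L, T = 470 K.
Step 2 — Isobaric: P stays 38.8 kPa; V/T = const ⇒ T₂ = 1180 K, V₂ = 606 L.
W = PΔV = 38.8×(606−241) kPa·L = 14100 J.
ΔU = nCvΔT = 2.39×41.6×(1180−470) = 70600 J.
Q = ΔU + W = nCpΔT = 84700 J.
Net over both steps: W = 30600 J, Q = 84700 J, ΔU = 54100 J.

30600 J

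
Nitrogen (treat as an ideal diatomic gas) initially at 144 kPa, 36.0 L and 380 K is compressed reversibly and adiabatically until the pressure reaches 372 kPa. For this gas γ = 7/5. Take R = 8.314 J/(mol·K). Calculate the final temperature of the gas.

498 K

Adiabatic: T₂/T₁ = (P₂/P₁)^((γ−1)/γ) ⇒ T₂ = 380×(2.58)^0.286 = 498 K; V₂ = 18.3 L.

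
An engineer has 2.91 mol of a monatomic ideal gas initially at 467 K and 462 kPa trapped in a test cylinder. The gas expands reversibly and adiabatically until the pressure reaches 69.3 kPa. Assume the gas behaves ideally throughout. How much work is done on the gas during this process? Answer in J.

-9010 J

V₁ = nRT₁/P₁ = 2.91×8.314×467/462 = 24.5 L.
Adiabatic: T₂/T₁ = (P₂/P₁)^((γ−1)/γ) ⇒ T₂ = 467×(0.150)^0.400 = 219 K; V₂ = 76.3 L.
ΔU = nCvΔT = 2.91×12.5×(219−467) = -9010 J.
Q = 0 for an adiabatic process, so W = −ΔU = 9010 J.
Work done on the gas = −W_by = -9010 J.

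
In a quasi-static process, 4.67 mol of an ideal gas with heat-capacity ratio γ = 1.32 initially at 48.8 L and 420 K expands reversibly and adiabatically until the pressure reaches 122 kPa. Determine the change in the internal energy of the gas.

P₁ = nRT₁/V₁ = 4.67×8.314×420/48.8 = 334 kPa.
Adiabatic: T₂/T₁ = (P₂/P₁)^((γ−1)/γ) ⇒ T₂ = 420×(0.365)^0.242 = 329 K; V₂ = 105 L.
For an ideal gas ΔU = nCvΔT with Cv = R/(γ−1) = 26.0 J/(mol·K).
ΔU = 4.67×26.0×(329−420) = -11000 J.

-11000 J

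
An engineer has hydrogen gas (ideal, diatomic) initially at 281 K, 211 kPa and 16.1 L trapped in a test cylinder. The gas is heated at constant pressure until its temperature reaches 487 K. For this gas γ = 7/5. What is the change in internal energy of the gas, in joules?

n = P₁V₁/(RT₁) = 211×16.1/(8.314×281) = 1.45 mol.
Isobaric: P stays 211 kPa; V/T = const ⇒ T₂ = 487 K, V₂ = 27.9 L.
For an ideal gas ΔU = nCvΔT with Cv = (5/2)R = 20.8 J/(mol·K).
ΔU = 1.45×20.8×(487−281) = 6230 J.

6230 J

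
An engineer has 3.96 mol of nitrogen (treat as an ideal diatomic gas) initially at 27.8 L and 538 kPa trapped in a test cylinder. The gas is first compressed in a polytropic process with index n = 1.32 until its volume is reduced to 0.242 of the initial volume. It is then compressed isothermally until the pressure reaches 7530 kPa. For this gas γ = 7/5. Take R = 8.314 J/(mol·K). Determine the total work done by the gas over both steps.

-44900 J

T₁ = P₁V₁/(nR) = 538×27.8/(3.96×8.314) = 454 K.
Step 1 — Polytropic n=1.32: T₂ = T₁(V₁/V₂)^(n−1) = 454×(4.13)^0.32 = 715 K; P₂ = P₁(V₁/V₂)^n = 3500 kPa.
W = (P₁V₁−P₂V₂)/(n−1) = (538×27.8−3500×6.73)/0.32 = -26900 J.
ΔU = nCvΔT = 3.96×20.8×(715−454) = 21500 J.
Q = ΔU + W = -5370 J.
State after step 1: P = 3500 kPa, V = 6.73 L, T = 715 K.
Step 2 — Isothermal: T stays 715 K; PV = const ⇒ V₂ = 3.13 L, P₂ = 7530 kPa.
ΔU = 0 (ideal gas, T constant).
W = nRT ln(V₂/V₁) = 3.96×8.314×715×ln(0.465) = -18000 J.
Q = ΔU + W = -18000 J.
Net over both steps: W = -44900 J, Q = -23400 J, ΔU = 21500 J.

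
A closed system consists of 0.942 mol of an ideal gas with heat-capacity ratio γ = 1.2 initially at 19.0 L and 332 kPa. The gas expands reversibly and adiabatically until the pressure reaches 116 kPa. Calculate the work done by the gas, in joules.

T₁ = P₁V₁/(nR) = 332×19.0/(0.942×8.314) = 805 K.
Adiabatic: T₂/T₁ = (P₂/P₁)^((γ−1)/γ) ⇒ T₂ = 805×(0.349)^0.167 = 676 K; V₂ = 45.6 L.
ΔU = nCvΔT = 0.942×41.6×(676−805) = -5070 J.
Q = 0 for an adiabatic process, so W = −ΔU = 5070 J.

5070 J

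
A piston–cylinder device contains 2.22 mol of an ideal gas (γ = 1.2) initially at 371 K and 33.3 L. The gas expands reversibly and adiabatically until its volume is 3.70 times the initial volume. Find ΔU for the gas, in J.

P₁ = nRT₁/V₁ = 2.22×8.314×371/33.3 = 206 kPa.
Adiabatic: TV^(γ−1) = const ⇒ T₂ = 371×(0.270)^0.200 = 286 K; PV^γ = const ⇒ P₂ = 42.8 kPa.
For an ideal gas ΔU = nCvΔT with Cv = R/(γ−1) = 41.6 J/(mol·K).
ΔU = 2.22×41.6×(286−371) = -7880 J.

-7880 J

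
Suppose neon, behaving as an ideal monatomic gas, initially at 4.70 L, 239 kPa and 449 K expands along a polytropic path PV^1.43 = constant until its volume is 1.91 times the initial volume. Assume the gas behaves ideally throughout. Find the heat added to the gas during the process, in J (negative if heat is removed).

225 J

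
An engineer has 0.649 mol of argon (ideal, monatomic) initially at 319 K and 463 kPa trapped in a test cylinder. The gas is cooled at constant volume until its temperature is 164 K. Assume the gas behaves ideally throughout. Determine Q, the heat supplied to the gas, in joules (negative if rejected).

V₁ = nRT₁/P₁ = 0.649×8.314×319/463 = 3.72 L.
Isochoric: V stays 3.72 L; P/T = const ⇒ T₂ = 164 K, P₂ = 238 kPa.
W = 0 (no volume change).
ΔU = nCvΔT = 0.649×12.5×(164−319) = -1250 J.
Q = ΔU = -1250 J.

-1250 J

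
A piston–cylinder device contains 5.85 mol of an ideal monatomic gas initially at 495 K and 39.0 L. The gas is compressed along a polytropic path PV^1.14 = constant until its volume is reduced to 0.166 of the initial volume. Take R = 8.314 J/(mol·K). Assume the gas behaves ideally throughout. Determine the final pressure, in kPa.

4780 kPa

P₁ = nRT₁/V₁ = 5.85×8.314×495/39.0 = 617 kPa.
Polytropic n=1.14: T₂ = T₁(V₁/V₂)^(n−1) = 495×(6.02)^0.14 = 636 K; P₂ = P₁(V₁/V₂)^n = 4780 kPa.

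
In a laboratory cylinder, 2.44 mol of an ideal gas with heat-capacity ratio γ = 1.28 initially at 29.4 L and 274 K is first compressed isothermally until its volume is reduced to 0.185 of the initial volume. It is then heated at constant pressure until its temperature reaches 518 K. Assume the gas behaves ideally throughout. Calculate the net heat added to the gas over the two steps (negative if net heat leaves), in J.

P₁ = nRT₁/V₁ = 2.44×8.314×274/29.4 = 189 kPa.
Step 1 — Isothermal: T stays 274 K; PV = const ⇒ V₂ = 5.44 L, P₂ = 1020 kPa.
ΔU = 0 (ideal gas, T constant).
W = nRT ln(V₂/V₁) = 2.44×8.314×274×ln(0.185) = -9380 J.
Q = ΔU + W = -9380 J.
State after step 1: P = 1020 kPa, V = 5.44 L, T = 274 K.
Step 2 — Isobaric: P stays 1020 kPa; V/T = const ⇒ T₂ = 518 K, V₂ = 10.3 L.
W = PΔV = 1020×(10.3−5.44) kPa·L = 4950 J.
ΔU = nCvΔT = 2.44×29.7×(518−274) = 17700 J.
Q = ΔU + W = nCpΔT = 22600 J.
Net over both steps: W = -4430 J, Q = 13200 J, ΔU = 17700 J.

13200 J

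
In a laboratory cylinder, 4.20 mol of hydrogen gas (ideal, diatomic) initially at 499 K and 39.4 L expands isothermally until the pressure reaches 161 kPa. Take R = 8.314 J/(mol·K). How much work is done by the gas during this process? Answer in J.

17600 J

P₁ = nRT₁/V₁ = 4.20×8.314×499/39.4 = 442 kPa.
Isothermal: T stays 499 K; PV = const ⇒ V₂ = 108 L, P₂ = 161 kPa.
W = nRT ln(V₂/V₁) = 4.20×8.314×499×ln(2.75) = 17600 J.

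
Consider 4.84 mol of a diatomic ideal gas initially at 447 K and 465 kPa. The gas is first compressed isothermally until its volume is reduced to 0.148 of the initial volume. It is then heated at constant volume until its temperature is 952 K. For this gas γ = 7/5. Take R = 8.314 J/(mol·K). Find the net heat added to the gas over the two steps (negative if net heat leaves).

16400 J

V₁ = nRT₁/P₁ = 4.84×8.314×447/465 = 38.7 L.
Step 1 — Isothermal: T stays 447 K; PV = const ⇒ V₂ = 5.72 L, P₂ = 3140 kPa.
ΔU = 0 (ideal gas, T constant).
W = nRT ln(V₂/V₁) = 4.84×8.314×447×ln(0.148) = -34400 J.
Q = ΔU + W = -34400 J.
State after step 1: P = 3140 kPa, V = 5.72 L, T = 447 K.
Step 2 — Isochoric: V stays 5.72 L; P/T = const ⇒ T₂ = 952 K, P₂ = 6690 kPa.
W = 0 (no volume change).
ΔU = nCvΔT = 4.84×20.8×(952−447) = 50800 J.
Q = ΔU = 50800 J.
Net over both steps: W = -34400 J, Q = 16400 J, ΔU = 50800 J.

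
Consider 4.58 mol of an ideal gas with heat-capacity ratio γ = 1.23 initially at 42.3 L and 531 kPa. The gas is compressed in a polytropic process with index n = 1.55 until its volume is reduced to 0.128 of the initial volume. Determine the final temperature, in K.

1830 K

T₁ = P₁V₁/(nR) = 531×42.3/(4.58×8.314) = 590 K.
Polytropic n=1.55: T₂ = T₁(V₁/V₂)^(n−1) = 590×(7.81)^0.55 = 1830 K; P₂ = P₁(V₁/V₂)^n = 12900 kPa.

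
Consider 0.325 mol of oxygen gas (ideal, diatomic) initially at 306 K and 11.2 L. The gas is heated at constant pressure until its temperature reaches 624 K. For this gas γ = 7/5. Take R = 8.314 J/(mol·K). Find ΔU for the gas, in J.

2150 J

P₁ = nRT₁/V₁ = 0.325×8.314×306/11.2 = 73.8 kPa.
Isobaric: P stays 73.8 kPa; V/T = const ⇒ T₂ = 624 K, V₂ = 22.8 L.
For an ideal gas ΔU = nCvΔT with Cv = (5/2)R = 20.8 J/(mol·K).
ΔU = 0.325×20.8×(624−306) = 2150 J.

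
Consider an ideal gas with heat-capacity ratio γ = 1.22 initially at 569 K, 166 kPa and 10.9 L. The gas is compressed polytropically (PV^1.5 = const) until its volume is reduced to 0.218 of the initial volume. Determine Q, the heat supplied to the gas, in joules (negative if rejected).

5260 J

n = P₁V₁/(RT₁) = 166×10.9/(8.314×569) = 0.382 mol.
Polytropic n=1.5: T₂ = T₁(V₁/V₂)^(n−1) = 569×(4.59)^0.50 = 1220 K; P₂ = P₁(V₁/V₂)^n = 1630 kPa.
W = (P₁V₁−P₂V₂)/(n−1) = (166×10.9−1630×2.38)/0.50 = -4130 J.
ΔU = nCvΔT = 0.382×37.8×(1220−569) = 9390 J.
Q = ΔU + W = 5260 J.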